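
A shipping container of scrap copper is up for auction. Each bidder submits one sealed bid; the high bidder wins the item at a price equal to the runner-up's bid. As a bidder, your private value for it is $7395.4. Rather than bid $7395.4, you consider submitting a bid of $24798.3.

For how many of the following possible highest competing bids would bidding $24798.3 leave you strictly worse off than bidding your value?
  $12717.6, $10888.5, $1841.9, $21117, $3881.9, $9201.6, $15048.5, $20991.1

The deviation hurts exactly when the highest competing bid lies strictly between $7395.4 and $24798.3 — overbidding then wins at a price above your value.
$12717.6: inside the interval → strictly worse (loss $5322.2).
$10888.5: inside the interval → strictly worse (loss $3493.1).
$1841.9: below both → same outcome either way.
$21117: inside the interval → strictly worse (loss $13721.6).
$3881.9: below both → same outcome either way.
$9201.6: inside the interval → strictly worse (loss $1806.2).
$15048.5: inside the interval → strictly worse (loss $7653.1).
$20991.1: inside the interval → strictly worse (loss $13595.7).
Count: 6.

6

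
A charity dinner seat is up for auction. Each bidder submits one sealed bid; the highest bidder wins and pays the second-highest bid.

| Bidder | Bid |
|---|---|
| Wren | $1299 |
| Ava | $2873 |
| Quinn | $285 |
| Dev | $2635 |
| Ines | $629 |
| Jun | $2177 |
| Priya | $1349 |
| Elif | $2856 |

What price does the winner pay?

Highest bid: Ava at $2873, so Ava wins.
Second-highest bid: Elif at $2856 — that is the price the winner pays.

$2856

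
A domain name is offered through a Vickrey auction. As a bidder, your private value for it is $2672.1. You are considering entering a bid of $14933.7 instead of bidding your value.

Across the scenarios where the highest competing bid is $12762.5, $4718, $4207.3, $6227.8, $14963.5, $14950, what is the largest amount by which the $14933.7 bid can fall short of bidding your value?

$10090.4

$12762.5: truthful gives $0, deviation gives −$10090.4 → loss $10090.4.
$4718: truthful gives $0, deviation gives −$2045.9 → loss $2045.9.
$4207.3: truthful gives $0, deviation gives −$1535.2 → loss $1535.2.
$6227.8: truthful gives $0, deviation gives −$3555.7 → loss $3555.7.
$14963.5: same outcome either way → loss $0.
$14950: same outcome either way → loss $0.
Maximum loss: $10090.4.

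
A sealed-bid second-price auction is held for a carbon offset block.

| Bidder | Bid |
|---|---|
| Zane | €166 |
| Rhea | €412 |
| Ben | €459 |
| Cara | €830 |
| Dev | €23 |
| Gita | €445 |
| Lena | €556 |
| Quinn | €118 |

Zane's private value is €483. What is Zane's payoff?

€0

Highest bid: Cara at €830, so Cara wins.
Second-highest bid: Lena at €556 — that is the price the winner pays.
Zane did not win, so Zane pays nothing and receives nothing: payoff €0.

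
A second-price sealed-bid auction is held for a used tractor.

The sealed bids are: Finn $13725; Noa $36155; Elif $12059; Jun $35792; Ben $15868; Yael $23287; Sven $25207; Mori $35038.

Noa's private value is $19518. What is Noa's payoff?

−$16274

Highest bid: Noa at $36155, so Noa wins.
Second-highest bid: Jun at $35792 — that is the price the winner pays.
Noa's payoff = value − price = $19518 − $35792 = −$16274.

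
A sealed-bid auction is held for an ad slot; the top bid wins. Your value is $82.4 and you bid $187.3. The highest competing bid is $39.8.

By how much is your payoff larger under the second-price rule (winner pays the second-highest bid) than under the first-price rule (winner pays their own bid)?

You have the highest bid, so you win under either rule.
Second-price: pay $39.8 → payoff $42.6.
First-price: pay your own bid $187.3 → payoff −$104.9.
Difference = $42.6 − (−$104.9) = $147.5.

$147.5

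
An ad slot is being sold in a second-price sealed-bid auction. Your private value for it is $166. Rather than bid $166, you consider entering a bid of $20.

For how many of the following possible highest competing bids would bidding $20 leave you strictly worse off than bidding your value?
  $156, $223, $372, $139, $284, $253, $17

The deviation hurts exactly when the highest competing bid lies strictly between $20 and $166 — underbidding then forfeits a profitable win.
$156: inside the interval → strictly worse (loss $10).
$223: above both → same outcome either way.
$372: above both → same outcome either way.
$139: inside the interval → strictly worse (loss $27).
$284: above both → same outcome either way.
$253: above both → same outcome either way.
$17: below both → same outcome either way.
Count: 2.

2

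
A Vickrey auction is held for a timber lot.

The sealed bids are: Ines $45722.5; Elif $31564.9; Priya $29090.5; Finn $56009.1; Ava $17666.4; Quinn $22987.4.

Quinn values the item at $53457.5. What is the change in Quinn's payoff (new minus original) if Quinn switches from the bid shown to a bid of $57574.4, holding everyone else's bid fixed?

−$2551.6

The highest bid among the other bidders is $56009.1; Quinn's bid doesn't change that.
Original bid $22987.4: Quinn is not highest (top rival bid is $56009.1); payoff $0.
Alternative bid $57574.4: Quinn is highest, pays the top rival bid $56009.1; payoff $53457.5 − $56009.1 = −$2551.6.
Change in payoff = −$2551.6 − ($0) = −$2551.6.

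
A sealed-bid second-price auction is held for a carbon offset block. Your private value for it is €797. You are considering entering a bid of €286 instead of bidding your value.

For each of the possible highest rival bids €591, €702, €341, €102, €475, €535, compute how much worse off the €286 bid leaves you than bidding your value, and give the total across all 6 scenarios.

€1341

The deviation costs you only when the competing bid falls strictly between €286 and €797; elsewhere both bids give the same outcome.
€591: truthful payoff €206, deviation payoff €0 → loss €206.
€702: truthful payoff €95, deviation payoff €0 → loss €95.
€341: truthful payoff €456, deviation payoff €0 → loss €456.
€102: outcomes coincide → loss €0.
€475: truthful payoff €322, deviation payoff €0 → loss €322.
€535: truthful payoff €262, deviation payoff €0 → loss €262.
Total loss = €206 + €95 + €456 + €322 + €262 = €1341.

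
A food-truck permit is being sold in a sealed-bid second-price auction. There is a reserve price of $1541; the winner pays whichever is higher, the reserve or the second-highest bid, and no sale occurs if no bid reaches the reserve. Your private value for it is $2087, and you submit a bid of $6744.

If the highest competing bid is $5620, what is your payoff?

Your bid $6744 is the highest and exceeds the reserve.
Price = max(second-highest bid, reserve) = max($5620, $1541) = $5620.
Payoff = $2087 − $5620 = −$3533.

−$3533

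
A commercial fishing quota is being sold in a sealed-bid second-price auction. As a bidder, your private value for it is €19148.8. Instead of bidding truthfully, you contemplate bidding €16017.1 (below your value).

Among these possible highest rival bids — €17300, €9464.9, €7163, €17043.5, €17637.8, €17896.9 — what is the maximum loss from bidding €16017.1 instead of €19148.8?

€17300: truthful gives €1848.8, deviation gives €0 → loss €1848.8.
€9464.9: same outcome either way → loss €0.
€7163: same outcome either way → loss €0.
€17043.5: truthful gives €2105.3, deviation gives €0 → loss €2105.3.
€17637.8: truthful gives €1511, deviation gives €0 → loss €1511.
€17896.9: truthful gives €1251.9, deviation gives €0 → loss €1251.9.
Maximum loss: €2105.3.

€2105.3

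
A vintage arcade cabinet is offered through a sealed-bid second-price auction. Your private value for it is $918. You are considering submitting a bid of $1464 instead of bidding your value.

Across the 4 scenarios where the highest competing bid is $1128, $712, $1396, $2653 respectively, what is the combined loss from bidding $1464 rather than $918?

$688

The deviation costs you only when the competing bid falls strictly between $918 and $1464; elsewhere both bids give the same outcome.
$1128: truthful payoff $0, deviation payoff −$210 → loss $210.
$712: outcomes coincide → loss $0.
$1396: truthful payoff $0, deviation payoff −$478 → loss $478.
$2653: outcomes coincide → loss $0.
Total loss = $210 + $478 = $688.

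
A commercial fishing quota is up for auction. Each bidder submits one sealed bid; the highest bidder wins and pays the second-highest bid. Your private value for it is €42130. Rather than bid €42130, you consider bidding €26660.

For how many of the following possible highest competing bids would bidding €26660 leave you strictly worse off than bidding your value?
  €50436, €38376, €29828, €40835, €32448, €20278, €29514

5

The deviation hurts exactly when the highest competing bid lies strictly between €26660 and €42130 — underbidding then forfeits a profitable win.
€50436: above both → same outcome either way.
€38376: inside the interval → strictly worse (loss €3754).
€29828: inside the interval → strictly worse (loss €12302).
€40835: inside the interval → strictly worse (loss €1295).
€32448: inside the interval → strictly worse (loss €9682).
€20278: below both → same outcome either way.
€29514: inside the interval → strictly worse (loss €12616).
Count: 5.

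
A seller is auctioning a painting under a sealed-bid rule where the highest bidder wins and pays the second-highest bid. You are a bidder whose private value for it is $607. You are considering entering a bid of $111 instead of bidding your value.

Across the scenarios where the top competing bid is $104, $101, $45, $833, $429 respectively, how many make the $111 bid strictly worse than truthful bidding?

The deviation hurts exactly when the highest competing bid lies strictly between $111 and $607 — underbidding then forfeits a profitable win.
$104: below both → same outcome either way.
$101: below both → same outcome either way.
$45: below both → same outcome either way.
$833: above both → same outcome either way.
$429: inside the interval → strictly worse (loss $178).
Count: 1.

1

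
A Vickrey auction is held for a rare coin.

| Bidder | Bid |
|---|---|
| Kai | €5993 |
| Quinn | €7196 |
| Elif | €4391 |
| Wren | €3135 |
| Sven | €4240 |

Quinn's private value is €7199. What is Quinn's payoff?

€1206

Highest bid: Quinn at €7196, so Quinn wins.
Second-highest bid: Kai at €5993 — that is the price the winner pays.
Quinn's payoff = value − price = €7199 − €5993 = €1206.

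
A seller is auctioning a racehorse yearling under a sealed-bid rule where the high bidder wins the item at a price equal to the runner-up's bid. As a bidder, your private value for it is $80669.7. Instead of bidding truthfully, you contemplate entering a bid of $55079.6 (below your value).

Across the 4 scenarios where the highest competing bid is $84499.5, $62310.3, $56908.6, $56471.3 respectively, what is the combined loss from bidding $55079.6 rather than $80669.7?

$66318.9

The deviation costs you only when the competing bid falls strictly between $55079.6 and $80669.7; elsewhere both bids give the same outcome.
$84499.5: outcomes coincide → loss $0.
$62310.3: truthful payoff $18359.4, deviation payoff $0 → loss $18359.4.
$56908.6: truthful payoff $23761.1, deviation payoff $0 → loss $23761.1.
$56471.3: truthful payoff $24198.4, deviation payoff $0 → loss $24198.4.
Total loss = $18359.4 + $23761.1 + $24198.4 = $66318.9.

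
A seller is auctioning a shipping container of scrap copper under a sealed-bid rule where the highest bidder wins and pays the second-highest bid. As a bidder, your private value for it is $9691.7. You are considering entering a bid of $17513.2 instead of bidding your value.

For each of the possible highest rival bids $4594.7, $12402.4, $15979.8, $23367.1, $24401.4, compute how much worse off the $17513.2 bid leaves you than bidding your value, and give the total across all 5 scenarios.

$8998.8

The deviation costs you only when the competing bid falls strictly between $9691.7 and $17513.2; elsewhere both bids give the same outcome.
$4594.7: outcomes coincide → loss $0.
$12402.4: truthful payoff $0, deviation payoff −$2710.7 → loss $2710.7.
$15979.8: truthful payoff $0, deviation payoff −$6288.1 → loss $6288.1.
$23367.1: outcomes coincide → loss $0.
$24401.4: outcomes coincide → loss $0.
Total loss = $2710.7 + $6288.1 = $8998.8.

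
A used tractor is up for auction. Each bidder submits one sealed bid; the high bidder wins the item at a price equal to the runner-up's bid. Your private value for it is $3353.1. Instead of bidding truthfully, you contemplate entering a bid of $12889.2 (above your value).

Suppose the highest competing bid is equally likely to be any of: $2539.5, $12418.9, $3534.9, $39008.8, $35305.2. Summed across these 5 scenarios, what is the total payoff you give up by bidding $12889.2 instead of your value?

The deviation costs you only when the competing bid falls strictly between $3353.1 and $12889.2; elsewhere both bids give the same outcome.
$2539.5: outcomes coincide → loss $0.
$12418.9: truthful payoff $0, deviation payoff −$9065.8 → loss $9065.8.
$3534.9: truthful payoff $0, deviation payoff −$181.8 → loss $181.8.
$39008.8: outcomes coincide → loss $0.
$35305.2: outcomes coincide → loss $0.
Total loss = $9065.8 + $181.8 = $9247.6.

$9247.6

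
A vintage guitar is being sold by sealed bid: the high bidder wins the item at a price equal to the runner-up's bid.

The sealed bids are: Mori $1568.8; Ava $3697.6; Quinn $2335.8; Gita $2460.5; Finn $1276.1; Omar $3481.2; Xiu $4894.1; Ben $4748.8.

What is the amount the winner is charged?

$4748.8

Highest bid: Xiu at $4894.1, so Xiu wins.
Second-highest bid: Ben at $4748.8 — that is the price the winner pays.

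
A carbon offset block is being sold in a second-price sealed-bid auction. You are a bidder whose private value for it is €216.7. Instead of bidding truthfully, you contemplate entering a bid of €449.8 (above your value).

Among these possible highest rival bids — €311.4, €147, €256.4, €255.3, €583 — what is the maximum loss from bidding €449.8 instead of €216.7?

€311.4: truthful gives €0, deviation gives −€94.7 → loss €94.7.
€147: same outcome either way → loss €0.
€256.4: truthful gives €0, deviation gives −€39.7 → loss €39.7.
€255.3: truthful gives €0, deviation gives −€38.6 → loss €38.6.
€583: same outcome either way → loss €0.
Maximum loss: €94.7.

€94.7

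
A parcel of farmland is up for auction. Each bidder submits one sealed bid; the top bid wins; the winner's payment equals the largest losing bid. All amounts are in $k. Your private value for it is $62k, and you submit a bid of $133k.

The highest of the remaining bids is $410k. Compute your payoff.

$0k

Your bid $133k is below the highest competing bid $410k, so you lose.
A losing bidder pays nothing and receives nothing: payoff = $0k.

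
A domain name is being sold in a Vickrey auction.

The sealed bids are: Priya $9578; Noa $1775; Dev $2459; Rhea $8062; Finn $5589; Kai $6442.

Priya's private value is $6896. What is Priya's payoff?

−$1166

Highest bid: Priya at $9578, so Priya wins.
Second-highest bid: Rhea at $8062 — that is the price the winner pays.
Priya's payoff = value − price = $6896 − $8062 = −$1166.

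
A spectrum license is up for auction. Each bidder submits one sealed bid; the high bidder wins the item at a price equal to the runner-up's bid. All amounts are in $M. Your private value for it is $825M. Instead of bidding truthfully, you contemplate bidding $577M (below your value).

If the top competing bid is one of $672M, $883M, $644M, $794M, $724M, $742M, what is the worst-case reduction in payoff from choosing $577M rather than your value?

$181M

$672M: truthful gives $153M, deviation gives $0M → loss $153M.
$883M: same outcome either way → loss $0M.
$644M: truthful gives $181M, deviation gives $0M → loss $181M.
$794M: truthful gives $31M, deviation gives $0M → loss $31M.
$724M: truthful gives $101M, deviation gives $0M → loss $101M.
$742M: truthful gives $83M, deviation gives $0M → loss $83M.
Maximum loss: $181M.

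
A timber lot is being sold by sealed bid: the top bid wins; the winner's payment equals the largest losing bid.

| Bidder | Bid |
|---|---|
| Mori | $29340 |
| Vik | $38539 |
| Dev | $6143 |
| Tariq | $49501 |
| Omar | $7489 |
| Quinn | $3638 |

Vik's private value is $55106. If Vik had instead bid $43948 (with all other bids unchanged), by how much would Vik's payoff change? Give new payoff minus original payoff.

$0

The highest bid among the other bidders is $49501; Vik's bid doesn't change that.
Original bid $38539: Vik is not highest (top rival bid is $49501); payoff $0.
Alternative bid $43948: Vik is not highest (top rival bid is $49501); payoff $0.
Change in payoff = $0 − ($0) = $0.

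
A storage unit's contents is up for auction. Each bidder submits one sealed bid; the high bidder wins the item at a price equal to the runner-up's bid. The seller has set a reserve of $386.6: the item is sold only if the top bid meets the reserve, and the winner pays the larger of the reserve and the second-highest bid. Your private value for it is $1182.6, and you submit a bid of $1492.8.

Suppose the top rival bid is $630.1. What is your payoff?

Your bid $1492.8 is the highest and exceeds the reserve.
Price = max(second-highest bid, reserve) = max($630.1, $386.6) = $630.1.
Payoff = $1182.6 − $630.1 = $552.5.

$552.5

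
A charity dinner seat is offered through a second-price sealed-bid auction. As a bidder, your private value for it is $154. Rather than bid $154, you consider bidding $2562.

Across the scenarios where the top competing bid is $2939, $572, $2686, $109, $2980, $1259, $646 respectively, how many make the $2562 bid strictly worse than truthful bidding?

3

The deviation hurts exactly when the highest competing bid lies strictly between $154 and $2562 — overbidding then wins at a price above your value.
$2939: above both → same outcome either way.
$572: inside the interval → strictly worse (loss $418).
$2686: above both → same outcome either way.
$109: below both → same outcome either way.
$2980: above both → same outcome either way.
$1259: inside the interval → strictly worse (loss $1105).
$646: inside the interval → strictly worse (loss $492).
Count: 3.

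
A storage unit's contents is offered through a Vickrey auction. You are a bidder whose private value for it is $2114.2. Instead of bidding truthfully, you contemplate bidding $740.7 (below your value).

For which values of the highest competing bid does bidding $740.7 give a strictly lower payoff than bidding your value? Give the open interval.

If the competing bid is below $740.7, both bids win at the same price — no difference.
If it is above $2114.2, both bids lose — no difference.
If it lies strictly between $740.7 and $2114.2, bidding your value wins at a price below your value (positive payoff) while bidding $740.7 loses (payoff 0).
So the deviation strictly hurts on the open interval ($740.7, $2114.2).
Because the price is fixed by the runner-up's bid, deviating from your value can only change a good outcome into a bad one — never the reverse.

($740.7, $2114.2)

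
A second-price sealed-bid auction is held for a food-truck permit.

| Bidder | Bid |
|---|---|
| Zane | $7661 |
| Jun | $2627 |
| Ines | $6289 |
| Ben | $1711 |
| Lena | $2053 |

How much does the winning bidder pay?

$6289

Highest bid: Zane at $7661, so Zane wins.
Second-highest bid: Ines at $6289 — that is the price the winner pays.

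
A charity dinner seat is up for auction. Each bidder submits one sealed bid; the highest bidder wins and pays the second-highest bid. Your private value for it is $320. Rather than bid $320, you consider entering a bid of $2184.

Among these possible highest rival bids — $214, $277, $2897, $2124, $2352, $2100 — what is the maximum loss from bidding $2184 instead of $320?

$214: same outcome either way → loss $0.
$277: same outcome either way → loss $0.
$2897: same outcome either way → loss $0.
$2124: truthful gives $0, deviation gives −$1804 → loss $1804.
$2352: same outcome either way → loss $0.
$2100: truthful gives $0, deviation gives −$1780 → loss $1780.
Maximum loss: $1804.

$1804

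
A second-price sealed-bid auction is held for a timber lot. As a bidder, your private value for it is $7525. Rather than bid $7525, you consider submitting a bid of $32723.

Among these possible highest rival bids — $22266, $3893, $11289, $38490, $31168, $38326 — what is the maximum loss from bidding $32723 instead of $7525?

$23643

$22266: truthful gives $0, deviation gives −$14741 → loss $14741.
$3893: same outcome either way → loss $0.
$11289: truthful gives $0, deviation gives −$3764 → loss $3764.
$38490: same outcome either way → loss $0.
$31168: truthful gives $0, deviation gives −$23643 → loss $23643.
$38326: same outcome either way → loss $0.
Maximum loss: $23643.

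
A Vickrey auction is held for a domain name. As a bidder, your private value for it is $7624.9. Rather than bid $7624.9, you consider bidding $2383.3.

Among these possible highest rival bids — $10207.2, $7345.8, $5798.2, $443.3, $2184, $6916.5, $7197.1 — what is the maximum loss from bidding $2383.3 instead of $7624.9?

$10207.2: same outcome either way → loss $0.
$7345.8: truthful gives $279.1, deviation gives $0 → loss $279.1.
$5798.2: truthful gives $1826.7, deviation gives $0 → loss $1826.7.
$443.3: same outcome either way → loss $0.
$2184: same outcome either way → loss $0.
$6916.5: truthful gives $708.4, deviation gives $0 → loss $708.4.
$7197.1: truthful gives $427.8, deviation gives $0 → loss $427.8.
Maximum loss: $1826.7.

$1826.7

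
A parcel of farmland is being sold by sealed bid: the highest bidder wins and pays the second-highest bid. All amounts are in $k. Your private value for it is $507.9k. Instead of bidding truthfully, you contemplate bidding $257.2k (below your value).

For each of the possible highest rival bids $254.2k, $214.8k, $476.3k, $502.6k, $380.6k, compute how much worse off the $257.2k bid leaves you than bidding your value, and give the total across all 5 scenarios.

The deviation costs you only when the competing bid falls strictly between $257.2k and $507.9k; elsewhere both bids give the same outcome.
$254.2k: outcomes coincide → loss $0k.
$214.8k: outcomes coincide → loss $0k.
$476.3k: truthful payoff $31.6k, deviation payoff $0k → loss $31.6k.
$502.6k: truthful payoff $5.3k, deviation payoff $0k → loss $5.3k.
$380.6k: truthful payoff $127.3k, deviation payoff $0k → loss $127.3k.
Total loss = $31.6k + $5.3k + $127.3k = $164.2k.
Because the price is fixed by the runner-up's bid, deviating from your value can only change a good outcome into a bad one — never the reverse.

$164.2k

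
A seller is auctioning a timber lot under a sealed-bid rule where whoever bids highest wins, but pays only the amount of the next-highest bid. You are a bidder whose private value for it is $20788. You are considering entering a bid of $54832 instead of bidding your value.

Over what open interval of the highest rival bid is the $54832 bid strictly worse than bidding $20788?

($20788, $54832)

If the competing bid is below $20788, both bids win at the same price — no difference.
If it is above $54832, both bids lose — no difference.
If it lies strictly between $20788 and $54832, bidding your value loses (payoff 0) while bidding $54832 wins at a price above your value (payoff negative).
So the deviation strictly hurts on the open interval ($20788, $54832).
Because the price is fixed by the runner-up's bid, deviating from your value can only change a good outcome into a bad one — never the reverse.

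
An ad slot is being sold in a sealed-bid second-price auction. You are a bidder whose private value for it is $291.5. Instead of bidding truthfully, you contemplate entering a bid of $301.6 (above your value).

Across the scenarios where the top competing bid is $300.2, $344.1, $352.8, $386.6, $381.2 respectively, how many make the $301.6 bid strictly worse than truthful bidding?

The deviation hurts exactly when the highest competing bid lies strictly between $291.5 and $301.6 — overbidding then wins at a price above your value.
$300.2: inside the interval → strictly worse (loss $8.7).
$344.1: above both → same outcome either way.
$352.8: above both → same outcome either way.
$386.6: above both → same outcome either way.
$381.2: above both → same outcome either way.
Count: 1.

1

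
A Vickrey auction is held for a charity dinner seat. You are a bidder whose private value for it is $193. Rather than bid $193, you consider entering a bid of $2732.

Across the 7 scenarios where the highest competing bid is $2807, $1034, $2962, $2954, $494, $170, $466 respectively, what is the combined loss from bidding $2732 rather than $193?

$1415

The deviation costs you only when the competing bid falls strictly between $193 and $2732; elsewhere both bids give the same outcome.
$2807: outcomes coincide → loss $0.
$1034: truthful payoff $0, deviation payoff −$841 → loss $841.
$2962: outcomes coincide → loss $0.
$2954: outcomes coincide → loss $0.
$494: truthful payoff $0, deviation payoff −$301 → loss $301.
$170: outcomes coincide → loss $0.
$466: truthful payoff $0, deviation payoff −$273 → loss $273.
Total loss = $841 + $301 + $273 = $1415.
In a second-price auction your bid sets only whether you win, not what you pay, so bidding your true value is weakly dominant.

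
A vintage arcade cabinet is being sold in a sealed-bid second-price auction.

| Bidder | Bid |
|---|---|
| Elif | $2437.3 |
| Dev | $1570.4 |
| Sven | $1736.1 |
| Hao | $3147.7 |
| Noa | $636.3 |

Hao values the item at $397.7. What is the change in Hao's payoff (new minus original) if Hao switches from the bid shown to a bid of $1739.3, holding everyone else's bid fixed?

The highest bid among the other bidders is $2437.3; Hao's bid doesn't change that.
Original bid $3147.7: Hao is highest, pays the top rival bid $2437.3; payoff $397.7 − $2437.3 = −$2039.6.
Alternative bid $1739.3: Hao is not highest (top rival bid is $2437.3); payoff $0.
Change in payoff = $0 − (−$2039.6) = $2039.6.

$2039.6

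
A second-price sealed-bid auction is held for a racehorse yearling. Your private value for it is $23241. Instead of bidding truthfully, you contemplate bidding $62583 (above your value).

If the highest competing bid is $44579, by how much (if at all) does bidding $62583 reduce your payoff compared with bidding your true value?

Bidding your value $23241: you lose (since $23241 < $44579). Payoff $0.
Bidding $62583: you win and pay $44579. Payoff $23241 − $44579 = −$21338.
The competing bid $44579 lies between your value and your inflated bid, so overbidding wins an item priced above your value.
Loss from deviating = $0 − (−$21338) = $21338.
Because the price is fixed by the runner-up's bid, deviating from your value can only change a good outcome into a bad one — never the reverse.

$21338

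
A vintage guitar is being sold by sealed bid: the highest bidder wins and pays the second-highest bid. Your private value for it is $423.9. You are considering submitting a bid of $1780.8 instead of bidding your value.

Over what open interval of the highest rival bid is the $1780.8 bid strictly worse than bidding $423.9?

If the competing bid is below $423.9, both bids win at the same price — no difference.
If it is above $1780.8, both bids lose — no difference.
If it lies strictly between $423.9 and $1780.8, bidding your value loses (payoff 0) while bidding $1780.8 wins at a price above your value (payoff negative).
So the deviation strictly hurts on the open interval ($423.9, $1780.8).
In a second-price auction your bid sets only whether you win, not what you pay, so bidding your true value is weakly dominant.

($423.9, $1780.8)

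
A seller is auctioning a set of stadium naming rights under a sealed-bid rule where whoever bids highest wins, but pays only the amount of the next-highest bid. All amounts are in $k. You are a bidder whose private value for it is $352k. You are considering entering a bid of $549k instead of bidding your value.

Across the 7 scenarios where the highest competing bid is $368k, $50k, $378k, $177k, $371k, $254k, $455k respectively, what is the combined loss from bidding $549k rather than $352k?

$164k

The deviation costs you only when the competing bid falls strictly between $352k and $549k; elsewhere both bids give the same outcome.
$368k: truthful payoff $0k, deviation payoff −$16k → loss $16k.
$50k: outcomes coincide → loss $0k.
$378k: truthful payoff $0k, deviation payoff −$26k → loss $26k.
$177k: outcomes coincide → loss $0k.
$371k: truthful payoff $0k, deviation payoff −$19k → loss $19k.
$254k: outcomes coincide → loss $0k.
$455k: truthful payoff $0k, deviation payoff −$103k → loss $103k.
Total loss = $16k + $26k + $19k + $103k = $164k.
Truthful bidding weakly dominates here: raising your bid can only win items priced above your value, and lowering it can only forfeit items priced below.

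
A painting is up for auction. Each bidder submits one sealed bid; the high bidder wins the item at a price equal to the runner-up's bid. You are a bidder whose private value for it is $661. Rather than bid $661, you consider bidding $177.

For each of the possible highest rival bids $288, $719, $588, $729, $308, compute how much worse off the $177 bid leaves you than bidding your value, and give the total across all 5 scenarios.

The deviation costs you only when the competing bid falls strictly between $177 and $661; elsewhere both bids give the same outcome.
$288: truthful payoff $373, deviation payoff $0 → loss $373.
$719: outcomes coincide → loss $0.
$588: truthful payoff $73, deviation payoff $0 → loss $73.
$729: outcomes coincide → loss $0.
$308: truthful payoff $353, deviation payoff $0 → loss $353.
Total loss = $373 + $73 + $353 = $799.

$799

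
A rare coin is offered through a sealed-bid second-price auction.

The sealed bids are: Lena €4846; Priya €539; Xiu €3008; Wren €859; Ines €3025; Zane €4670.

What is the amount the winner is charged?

Highest bid: Lena at €4846, so Lena wins.
Second-highest bid: Zane at €4670 — that is the price the winner pays.

€4670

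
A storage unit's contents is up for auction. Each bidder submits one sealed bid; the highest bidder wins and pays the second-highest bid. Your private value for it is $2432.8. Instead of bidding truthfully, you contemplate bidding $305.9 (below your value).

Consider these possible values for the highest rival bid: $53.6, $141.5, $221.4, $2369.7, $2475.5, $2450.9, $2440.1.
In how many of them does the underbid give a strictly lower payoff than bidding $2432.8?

The deviation hurts exactly when the highest competing bid lies strictly between $305.9 and $2432.8 — underbidding then forfeits a profitable win.
$53.6: below both → same outcome either way.
$141.5: below both → same outcome either way.
$221.4: below both → same outcome either way.
$2369.7: inside the interval → strictly worse (loss $63.1).
$2475.5: above both → same outcome either way.
$2450.9: above both → same outcome either way.
$2440.1: above both → same outcome either way.
Count: 1.

1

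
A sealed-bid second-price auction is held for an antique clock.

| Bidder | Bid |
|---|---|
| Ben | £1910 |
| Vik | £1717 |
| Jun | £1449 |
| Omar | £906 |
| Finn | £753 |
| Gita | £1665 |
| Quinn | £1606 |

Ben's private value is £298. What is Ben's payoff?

Highest bid: Ben at £1910, so Ben wins.
Second-highest bid: Vik at £1717 — that is the price the winner pays.
Ben's payoff = value − price = £298 − £1717 = −£1419.

−£1419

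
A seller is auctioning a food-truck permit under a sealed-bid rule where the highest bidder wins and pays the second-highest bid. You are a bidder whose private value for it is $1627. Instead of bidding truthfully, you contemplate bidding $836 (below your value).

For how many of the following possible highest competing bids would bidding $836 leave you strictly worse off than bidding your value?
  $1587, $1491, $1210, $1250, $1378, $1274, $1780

The deviation hurts exactly when the highest competing bid lies strictly between $836 and $1627 — underbidding then forfeits a profitable win.
$1587: inside the interval → strictly worse (loss $40).
$1491: inside the interval → strictly worse (loss $136).
$1210: inside the interval → strictly worse (loss $417).
$1250: inside the interval → strictly worse (loss $377).
$1378: inside the interval → strictly worse (loss $249).
$1274: inside the interval → strictly worse (loss $353).
$1780: above both → same outcome either way.
Count: 6.

6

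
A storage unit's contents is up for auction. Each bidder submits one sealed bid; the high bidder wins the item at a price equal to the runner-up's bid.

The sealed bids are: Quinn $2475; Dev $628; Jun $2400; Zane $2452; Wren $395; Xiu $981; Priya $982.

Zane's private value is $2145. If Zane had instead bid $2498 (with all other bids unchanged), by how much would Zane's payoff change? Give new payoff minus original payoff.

−$330

The highest bid among the other bidders is $2475; Zane's bid doesn't change that.
Original bid $2452: Zane is not highest (top rival bid is $2475); payoff $0.
Alternative bid $2498: Zane is highest, pays the top rival bid $2475; payoff $2145 − $2475 = −$330.
Change in payoff = −$330 − ($0) = −$330.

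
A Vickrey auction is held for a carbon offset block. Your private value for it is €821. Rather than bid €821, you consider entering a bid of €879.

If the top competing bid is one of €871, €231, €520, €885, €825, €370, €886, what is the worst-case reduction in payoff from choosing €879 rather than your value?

€871: truthful gives €0, deviation gives −€50 → loss €50.
€231: same outcome either way → loss €0.
€520: same outcome either way → loss €0.
€885: same outcome either way → loss €0.
€825: truthful gives €0, deviation gives −€4 → loss €4.
€370: same outcome either way → loss €0.
€886: same outcome either way → loss €0.
Maximum loss: €50.

€50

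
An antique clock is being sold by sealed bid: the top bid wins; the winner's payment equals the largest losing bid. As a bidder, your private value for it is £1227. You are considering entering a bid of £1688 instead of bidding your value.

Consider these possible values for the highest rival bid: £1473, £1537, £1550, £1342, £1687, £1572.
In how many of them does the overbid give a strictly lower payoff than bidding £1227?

The deviation hurts exactly when the highest competing bid lies strictly between £1227 and £1688 — overbidding then wins at a price above your value.
£1473: inside the interval → strictly worse (loss £246).
£1537: inside the interval → strictly worse (loss £310).
£1550: inside the interval → strictly worse (loss £323).
£1342: inside the interval → strictly worse (loss £115).
£1687: inside the interval → strictly worse (loss £460).
£1572: inside the interval → strictly worse (loss £345).
Count: 6.

6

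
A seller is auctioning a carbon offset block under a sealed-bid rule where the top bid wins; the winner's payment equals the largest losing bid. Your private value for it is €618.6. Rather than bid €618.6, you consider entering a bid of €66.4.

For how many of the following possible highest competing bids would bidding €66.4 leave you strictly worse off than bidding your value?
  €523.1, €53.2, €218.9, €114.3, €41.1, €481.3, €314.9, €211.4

6

The deviation hurts exactly when the highest competing bid lies strictly between €66.4 and €618.6 — underbidding then forfeits a profitable win.
€523.1: inside the interval → strictly worse (loss €95.5).
€53.2: below both → same outcome either way.
€218.9: inside the interval → strictly worse (loss €399.7).
€114.3: inside the interval → strictly worse (loss €504.3).
€41.1: below both → same outcome either way.
€481.3: inside the interval → strictly worse (loss €137.3).
€314.9: inside the interval → strictly worse (loss €303.7).
€211.4: inside the interval → strictly worse (loss €407.2).
Count: 6.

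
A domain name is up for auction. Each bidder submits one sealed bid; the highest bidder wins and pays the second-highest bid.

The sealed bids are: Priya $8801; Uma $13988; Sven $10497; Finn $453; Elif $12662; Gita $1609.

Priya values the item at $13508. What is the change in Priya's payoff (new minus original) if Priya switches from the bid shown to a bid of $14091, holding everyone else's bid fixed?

−$480

The highest bid among the other bidders is $13988; Priya's bid doesn't change that.
Original bid $8801: Priya is not highest (top rival bid is $13988); payoff $0.
Alternative bid $14091: Priya is highest, pays the top rival bid $13988; payoff $13508 − $13988 = −$480.
Change in payoff = −$480 − ($0) = −$480.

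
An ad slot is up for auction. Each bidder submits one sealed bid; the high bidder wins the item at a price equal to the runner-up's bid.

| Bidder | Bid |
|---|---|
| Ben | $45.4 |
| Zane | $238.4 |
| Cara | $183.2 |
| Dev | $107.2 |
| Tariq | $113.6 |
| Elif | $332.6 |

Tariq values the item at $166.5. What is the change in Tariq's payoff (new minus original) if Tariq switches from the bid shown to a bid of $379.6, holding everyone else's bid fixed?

−$166.1

The highest bid among the other bidders is $332.6; Tariq's bid doesn't change that.
Original bid $113.6: Tariq is not highest (top rival bid is $332.6); payoff $0.
Alternative bid $379.6: Tariq is highest, pays the top rival bid $332.6; payoff $166.5 − $332.6 = −$166.1.
Change in payoff = −$166.1 − ($0) = −$166.1.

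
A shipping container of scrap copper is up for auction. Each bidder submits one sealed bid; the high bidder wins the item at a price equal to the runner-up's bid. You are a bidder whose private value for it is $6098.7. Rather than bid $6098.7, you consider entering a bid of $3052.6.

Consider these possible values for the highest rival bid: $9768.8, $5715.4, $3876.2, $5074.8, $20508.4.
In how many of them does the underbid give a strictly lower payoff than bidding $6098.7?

The deviation hurts exactly when the highest competing bid lies strictly between $3052.6 and $6098.7 — underbidding then forfeits a profitable win.
$9768.8: above both → same outcome either way.
$5715.4: inside the interval → strictly worse (loss $383.3).
$3876.2: inside the interval → strictly worse (loss $2222.5).
$5074.8: inside the interval → strictly worse (loss $1023.9).
$20508.4: above both → same outcome either way.
Count: 3.

3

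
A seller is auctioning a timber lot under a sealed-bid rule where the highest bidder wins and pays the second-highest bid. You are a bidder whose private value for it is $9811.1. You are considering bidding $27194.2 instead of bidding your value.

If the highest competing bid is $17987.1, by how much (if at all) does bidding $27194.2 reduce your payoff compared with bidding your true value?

Bidding your value $9811.1: you lose (since $9811.1 < $17987.1). Payoff $0.
Bidding $27194.2: you win and pay $17987.1. Payoff $9811.1 − $17987.1 = −$8176.
The competing bid $17987.1 lies between your value and your inflated bid, so overbidding wins an item priced above your value.
Loss from deviating = $0 − (−$8176) = $8176.

$8176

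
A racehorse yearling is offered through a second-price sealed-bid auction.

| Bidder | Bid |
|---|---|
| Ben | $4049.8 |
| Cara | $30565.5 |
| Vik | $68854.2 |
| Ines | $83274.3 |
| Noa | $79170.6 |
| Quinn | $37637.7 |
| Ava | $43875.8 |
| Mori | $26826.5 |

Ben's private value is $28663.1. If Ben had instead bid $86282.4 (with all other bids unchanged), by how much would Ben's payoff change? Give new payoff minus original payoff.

−$54611.2

The highest bid among the other bidders is $83274.3; Ben's bid doesn't change that.
Original bid $4049.8: Ben is not highest (top rival bid is $83274.3); payoff $0.
Alternative bid $86282.4: Ben is highest, pays the top rival bid $83274.3; payoff $28663.1 − $83274.3 = −$54611.2.
Change in payoff = −$54611.2 − ($0) = −$54611.2.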